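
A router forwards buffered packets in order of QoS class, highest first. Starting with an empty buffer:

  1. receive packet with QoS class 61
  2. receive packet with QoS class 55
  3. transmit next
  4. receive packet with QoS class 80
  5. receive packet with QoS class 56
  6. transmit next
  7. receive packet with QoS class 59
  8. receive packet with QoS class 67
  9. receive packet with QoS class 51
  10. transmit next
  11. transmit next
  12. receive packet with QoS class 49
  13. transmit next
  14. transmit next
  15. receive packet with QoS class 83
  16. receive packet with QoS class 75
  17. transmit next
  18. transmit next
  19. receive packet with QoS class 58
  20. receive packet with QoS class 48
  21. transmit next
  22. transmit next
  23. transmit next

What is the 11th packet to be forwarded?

insert 61 → {61}
insert 55 → {61, 55}
transmit next → 61; now {55}
insert 80 → {80, 55}
insert 56 → {80, 56, 55}
transmit next → 80; now {56, 55}
insert 59 → {59, 56, 55}
insert 67 → {67, 59, 56, 55}
insert 51 → {67, 59, 56, 55, 51}
transmit next → 67; now {59, 56, 55, 51}
transmit next → 59; now {56, 55, 51}
insert 49 → {56, 55, 51, 49}
transmit next → 56; now {55, 51, 49}
transmit next → 55; now {51, 49}
insert 83 → {83, 51, 49}
insert 75 → {83, 75, 51, 49}
transmit next → 83; now {75, 51, 49}
transmit next → 75; now {51, 49}
insert 58 → {58, 51, 49}
insert 48 → {58, 51, 49, 48}
transmit next → 58; now {51, 49, 48}
transmit next → 51; now {49, 48}
transmit next → 49; now {48}

49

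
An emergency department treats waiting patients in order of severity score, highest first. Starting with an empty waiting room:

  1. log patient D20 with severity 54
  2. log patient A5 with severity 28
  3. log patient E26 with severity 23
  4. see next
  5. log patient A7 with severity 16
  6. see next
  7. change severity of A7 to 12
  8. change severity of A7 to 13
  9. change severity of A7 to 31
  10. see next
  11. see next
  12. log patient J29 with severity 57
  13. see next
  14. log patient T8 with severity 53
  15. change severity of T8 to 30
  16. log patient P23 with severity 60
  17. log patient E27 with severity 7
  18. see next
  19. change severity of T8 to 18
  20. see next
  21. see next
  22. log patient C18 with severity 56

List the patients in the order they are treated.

[D20, A5, A7, E26, J29, P23, T8, E27]

add D20 (severity 54) → {D20:54}
add A5 (severity 28) → {D20:54, A5:28}
add E26 (severity 23) → {D20:54, A5:28, E26:23}
see next → D20; now {A5:28, E26:23}
add A7 (severity 16) → {A5:28, E26:23, A7:16}
see next → A5; now {E26:23, A7:16}
update A7 to severity 12 → {E26:23, A7:12}
update A7 to severity 13 → {E26:23, A7:13}
update A7 to severity 31 → {A7:31, E26:23}
see next → A7; now {E26:23}
see next → E26; now {}
add J29 (severity 57) → {J29:57}
see next → J29; now {}
add T8 (severity 53) → {T8:53}
update T8 to severity 30 → {T8:30}
add P23 (severity 60) → {P23:60, T8:30}
add E27 (severity 7) → {P23:60, T8:30, E27:7}
see next → P23; now {T8:30, E27:7}
update T8 to severity 18 → {T8:18, E27:7}
see next → T8; now {E27:7}
see next → E27; now {}
add C18 (severity 56) → {C18:56}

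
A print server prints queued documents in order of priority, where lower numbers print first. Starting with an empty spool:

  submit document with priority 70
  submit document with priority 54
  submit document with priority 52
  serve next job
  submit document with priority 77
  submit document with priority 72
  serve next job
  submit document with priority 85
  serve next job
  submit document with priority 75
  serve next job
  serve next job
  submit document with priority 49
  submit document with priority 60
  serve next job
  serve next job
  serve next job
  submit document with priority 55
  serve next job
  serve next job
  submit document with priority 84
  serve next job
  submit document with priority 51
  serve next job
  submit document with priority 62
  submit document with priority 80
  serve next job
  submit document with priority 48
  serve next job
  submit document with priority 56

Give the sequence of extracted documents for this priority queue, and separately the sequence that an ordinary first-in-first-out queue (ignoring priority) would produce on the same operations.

insert 70 → {70}
insert 54 → {54, 70}
insert 52 → {52, 54, 70}
serve next job → 52; now {54, 70}
insert 77 → {54, 70, 77}
insert 72 → {54, 70, 72, 77}
serve next job → 54; now {70, 72, 77}
insert 85 → {70, 72, 77, 85}
serve next job → 70; now {72, 77, 85}
insert 75 → {72, 75, 77, 85}
serve next job → 72; now {75, 77, 85}
serve next job → 75; now {77, 85}
insert 49 → {49, 77, 85}
insert 60 → {49, 60, 77, 85}
serve next job → 49; now {60, 77, 85}
serve next job → 60; now {77, 85}
serve next job → 77; now {85}
insert 55 → {55, 85}
serve next job → 55; now {85}
serve next job → 85; now {}
insert 84 → {84}
serve next job → 84; now {}
insert 51 → {51}
serve next job → 51; now {}
insert 62 → {62}
insert 80 → {62, 80}
serve next job → 62; now {80}
insert 48 → {48, 80}
serve next job → 48; now {80}
insert 56 → {56, 80}

priority queue: 52 → 54 → 70 → 72 → 75 → 49 → 60 → 77 → 55 → 85 → 84 → 51 → 62 → 48; FIFO queue: [70, 54, 52, 77, 72, 85, 75, 49, 60, 55, 84, 51, 62, 80]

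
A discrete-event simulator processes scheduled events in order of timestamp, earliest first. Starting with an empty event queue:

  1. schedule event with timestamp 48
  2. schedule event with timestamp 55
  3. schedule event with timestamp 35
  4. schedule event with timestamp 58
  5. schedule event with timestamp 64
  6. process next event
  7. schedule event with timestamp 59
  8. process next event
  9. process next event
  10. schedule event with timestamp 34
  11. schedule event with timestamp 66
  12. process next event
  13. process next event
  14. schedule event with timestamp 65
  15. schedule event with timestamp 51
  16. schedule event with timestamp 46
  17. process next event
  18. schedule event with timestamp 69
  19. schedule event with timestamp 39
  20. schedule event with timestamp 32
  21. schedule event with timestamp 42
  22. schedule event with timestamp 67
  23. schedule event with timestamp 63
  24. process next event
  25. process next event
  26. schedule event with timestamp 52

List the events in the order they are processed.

35, 48, 55, 34, 58, 46, 32, 39

insert 48 → {48}
insert 55 → {48, 55}
insert 35 → {35, 48, 55}
insert 58 → {35, 48, 55, 58}
insert 64 → {35, 48, 55, 58, 64}
process next event → 35; now {48, 55, 58, 64}
insert 59 → {48, 55, 58, 59, 64}
process next event → 48; now {55, 58, 59, 64}
process next event → 55; now {58, 59, 64}
insert 34 → {34, 58, 59, 64}
insert 66 → {34, 58, 59, 64, 66}
process next event → 34; now {58, 59, 64, 66}
process next event → 58; now {59, 64, 66}
insert 65 → {59, 64, 65, 66}
insert 51 → {51, 59, 64, 65, 66}
insert 46 → {46, 51, 59, 64, 65, 66}
process next event → 46; now {51, 59, 64, 65, 66}
insert 69 → {51, 59, 64, 65, 66, 69}
insert 39 → {39, 51, 59, 64, 65, 66, 69}
insert 32 → {32, 39, 51, 59, 64, 65, 66, 69}
insert 42 → {32, 39, 42, 51, 59, 64, 65, 66, 69}
insert 67 → {32, 39, 42, 51, 59, 64, 65, 66, 67, 69}
insert 63 → {32, 39, 42, 51, 59, 63, 64, 65, 66, 67, 69}
process next event → 32; now {39, 42, 51, 59, 63, 64, 65, 66, 67, 69}
process next event → 39; now {42, 51, 59, 63, 64, 65, 66, 67, 69}
insert 52 → {42, 51, 52, 59, 63, 64, 65, 66, 67, 69}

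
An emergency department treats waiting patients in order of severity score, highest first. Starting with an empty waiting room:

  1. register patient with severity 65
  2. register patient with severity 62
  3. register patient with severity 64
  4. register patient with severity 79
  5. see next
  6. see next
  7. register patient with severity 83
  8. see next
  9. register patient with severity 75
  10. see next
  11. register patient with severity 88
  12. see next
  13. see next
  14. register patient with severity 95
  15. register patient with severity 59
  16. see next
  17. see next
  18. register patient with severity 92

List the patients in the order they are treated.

insert 65 → {65}
insert 62 → {65, 62}
insert 64 → {65, 64, 62}
insert 79 → {79, 65, 64, 62}
see next → 79; now {65, 64, 62}
see next → 65; now {64, 62}
insert 83 → {83, 64, 62}
see next → 83; now {64, 62}
insert 75 → {75, 64, 62}
see next → 75; now {64, 62}
insert 88 → {88, 64, 62}
see next → 88; now {64, 62}
see next → 64; now {62}
insert 95 → {95, 62}
insert 59 → {95, 62, 59}
see next → 95; now {62, 59}
see next → 62; now {59}
insert 92 → {92, 59}

79, 65, 83, 75, 88, 64, 95, 62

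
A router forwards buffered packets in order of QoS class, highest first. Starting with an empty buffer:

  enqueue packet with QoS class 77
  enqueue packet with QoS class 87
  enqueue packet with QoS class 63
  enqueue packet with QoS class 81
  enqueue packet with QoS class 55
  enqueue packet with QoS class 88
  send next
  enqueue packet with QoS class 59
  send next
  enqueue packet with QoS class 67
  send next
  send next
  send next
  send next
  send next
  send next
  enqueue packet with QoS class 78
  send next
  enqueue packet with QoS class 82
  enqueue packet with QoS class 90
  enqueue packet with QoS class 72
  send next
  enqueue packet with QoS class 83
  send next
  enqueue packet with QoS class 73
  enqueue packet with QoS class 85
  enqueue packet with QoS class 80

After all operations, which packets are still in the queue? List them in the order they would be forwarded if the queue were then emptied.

insert 77 → {77}
insert 87 → {87, 77}
insert 63 → {87, 77, 63}
insert 81 → {87, 81, 77, 63}
insert 55 → {87, 81, 77, 63, 55}
insert 88 → {88, 87, 81, 77, 63, 55}
send next → 88; now {87, 81, 77, 63, 55}
insert 59 → {87, 81, 77, 63, 59, 55}
send next → 87; now {81, 77, 63, 59, 55}
insert 67 → {81, 77, 67, 63, 59, 55}
send next → 81; now {77, 67, 63, 59, 55}
send next → 77; now {67, 63, 59, 55}
send next → 67; now {63, 59, 55}
send next → 63; now {59, 55}
send next → 59; now {55}
send next → 55; now {}
insert 78 → {78}
send next → 78; now {}
insert 82 → {82}
insert 90 → {90, 82}
insert 72 → {90, 82, 72}
send next → 90; now {82, 72}
insert 83 → {83, 82, 72}
send next → 83; now {82, 72}
insert 73 → {82, 73, 72}
insert 85 → {85, 82, 73, 72}
insert 80 → {85, 82, 80, 73, 72}

85 → 82 → 80 → 73 → 72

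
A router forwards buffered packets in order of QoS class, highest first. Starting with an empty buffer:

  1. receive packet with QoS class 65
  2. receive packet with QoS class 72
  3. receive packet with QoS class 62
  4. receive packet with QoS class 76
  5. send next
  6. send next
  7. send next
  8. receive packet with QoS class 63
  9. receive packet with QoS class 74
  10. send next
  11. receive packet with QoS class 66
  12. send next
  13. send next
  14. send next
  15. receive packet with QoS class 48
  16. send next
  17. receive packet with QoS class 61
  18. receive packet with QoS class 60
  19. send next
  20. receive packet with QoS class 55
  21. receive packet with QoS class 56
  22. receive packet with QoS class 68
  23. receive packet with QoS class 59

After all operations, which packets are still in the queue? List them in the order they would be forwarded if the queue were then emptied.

insert 65 → {65}
insert 72 → {72, 65}
insert 62 → {72, 65, 62}
insert 76 → {76, 72, 65, 62}
send next → 76; now {72, 65, 62}
send next → 72; now {65, 62}
send next → 65; now {62}
insert 63 → {63, 62}
insert 74 → {74, 63, 62}
send next → 74; now {63, 62}
insert 66 → {66, 63, 62}
send next → 66; now {63, 62}
send next → 63; now {62}
send next → 62; now {}
insert 48 → {48}
send next → 48; now {}
insert 61 → {61}
insert 60 → {61, 60}
send next → 61; now {60}
insert 55 → {60, 55}
insert 56 → {60, 56, 55}
insert 68 → {68, 60, 56, 55}
insert 59 → {68, 60, 59, 56, 55}

68, 60, 59, 56, 55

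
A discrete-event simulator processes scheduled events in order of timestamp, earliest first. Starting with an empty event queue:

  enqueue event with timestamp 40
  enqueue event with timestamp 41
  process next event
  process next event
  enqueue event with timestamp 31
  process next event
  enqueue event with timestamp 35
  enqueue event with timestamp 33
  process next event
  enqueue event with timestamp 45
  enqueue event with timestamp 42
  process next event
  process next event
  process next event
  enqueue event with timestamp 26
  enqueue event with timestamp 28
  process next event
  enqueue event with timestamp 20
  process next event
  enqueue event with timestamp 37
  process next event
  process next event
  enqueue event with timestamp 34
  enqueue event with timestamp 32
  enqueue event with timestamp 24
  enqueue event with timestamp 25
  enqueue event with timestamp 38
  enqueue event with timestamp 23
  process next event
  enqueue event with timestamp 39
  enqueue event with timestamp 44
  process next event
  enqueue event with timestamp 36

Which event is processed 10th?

insert 40 → {40}
insert 41 → {40, 41}
process next event → 40; now {41}
process next event → 41; now {}
insert 31 → {31}
process next event → 31; now {}
insert 35 → {35}
insert 33 → {33, 35}
process next event → 33; now {35}
insert 45 → {35, 45}
insert 42 → {35, 42, 45}
process next event → 35; now {42, 45}
process next event → 42; now {45}
process next event → 45; now {}
insert 26 → {26}
insert 28 → {26, 28}
process next event → 26; now {28}
insert 20 → {20, 28}
process next event → 20; now {28}
insert 37 → {28, 37}
process next event → 28; now {37}
process next event → 37; now {}
insert 34 → {34}
insert 32 → {32, 34}
insert 24 → {24, 32, 34}
insert 25 → {24, 25, 32, 34}
insert 38 → {24, 25, 32, 34, 38}
insert 23 → {23, 24, 25, 32, 34, 38}
process next event → 23; now {24, 25, 32, 34, 38}
insert 39 → {24, 25, 32, 34, 38, 39}
insert 44 → {24, 25, 32, 34, 38, 39, 44}
process next event → 24; now {25, 32, 34, 38, 39, 44}
insert 36 → {25, 32, 34, 36, 38, 39, 44}

28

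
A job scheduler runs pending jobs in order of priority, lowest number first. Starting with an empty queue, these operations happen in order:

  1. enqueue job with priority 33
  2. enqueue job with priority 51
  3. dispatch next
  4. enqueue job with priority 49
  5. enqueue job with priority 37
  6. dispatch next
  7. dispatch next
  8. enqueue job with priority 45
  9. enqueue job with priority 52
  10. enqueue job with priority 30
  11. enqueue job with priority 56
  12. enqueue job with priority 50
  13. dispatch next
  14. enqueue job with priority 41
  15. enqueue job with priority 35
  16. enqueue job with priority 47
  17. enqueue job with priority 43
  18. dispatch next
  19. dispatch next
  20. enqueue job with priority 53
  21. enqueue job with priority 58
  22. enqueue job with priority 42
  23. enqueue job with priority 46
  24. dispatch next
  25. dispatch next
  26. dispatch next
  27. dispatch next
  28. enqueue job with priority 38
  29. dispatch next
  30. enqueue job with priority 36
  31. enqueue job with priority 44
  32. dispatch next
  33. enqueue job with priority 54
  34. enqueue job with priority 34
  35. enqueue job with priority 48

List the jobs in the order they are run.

33, 37, 49, 30, 35, 41, 42, 43, 45, 46, 38, 36

insert 33 → {33}
insert 51 → {33, 51}
dispatch next → 33; now {51}
insert 49 → {49, 51}
insert 37 → {37, 49, 51}
dispatch next → 37; now {49, 51}
dispatch next → 49; now {51}
insert 45 → {45, 51}
insert 52 → {45, 51, 52}
insert 30 → {30, 45, 51, 52}
insert 56 → {30, 45, 51, 52, 56}
insert 50 → {30, 45, 50, 51, 52, 56}
dispatch next → 30; now {45, 50, 51, 52, 56}
insert 41 → {41, 45, 50, 51, 52, 56}
insert 35 → {35, 41, 45, 50, 51, 52, 56}
insert 47 → {35, 41, 45, 47, 50, 51, 52, 56}
insert 43 → {35, 41, 43, 45, 47, 50, 51, 52, 56}
dispatch next → 35; now {41, 43, 45, 47, 50, 51, 52, 56}
dispatch next → 41; now {43, 45, 47, 50, 51, 52, 56}
insert 53 → {43, 45, 47, 50, 51, 52, 53, 56}
insert 58 → {43, 45, 47, 50, 51, 52, 53, 56, 58}
insert 42 → {42, 43, 45, 47, 50, 51, 52, 53, 56, 58}
insert 46 → {42, 43, 45, 46, 47, 50, 51, 52, 53, 56, 58}
dispatch next → 42; now {43, 45, 46, 47, 50, 51, 52, 53, 56, 58}
dispatch next → 43; now {45, 46, 47, 50, 51, 52, 53, 56, 58}
dispatch next → 45; now {46, 47, 50, 51, 52, 53, 56, 58}
dispatch next → 46; now {47, 50, 51, 52, 53, 56, 58}
insert 38 → {38, 47, 50, 51, 52, 53, 56, 58}
dispatch next → 38; now {47, 50, 51, 52, 53, 56, 58}
insert 36 → {36, 47, 50, 51, 52, 53, 56, 58}
insert 44 → {36, 44, 47, 50, 51, 52, 53, 56, 58}
dispatch next → 36; now {44, 47, 50, 51, 52, 53, 56, 58}
insert 54 → {44, 47, 50, 51, 52, 53, 54, 56, 58}
insert 34 → {34, 44, 47, 50, 51, 52, 53, 54, 56, 58}
insert 48 → {34, 44, 47, 48, 50, 51, 52, 53, 54, 56, 58}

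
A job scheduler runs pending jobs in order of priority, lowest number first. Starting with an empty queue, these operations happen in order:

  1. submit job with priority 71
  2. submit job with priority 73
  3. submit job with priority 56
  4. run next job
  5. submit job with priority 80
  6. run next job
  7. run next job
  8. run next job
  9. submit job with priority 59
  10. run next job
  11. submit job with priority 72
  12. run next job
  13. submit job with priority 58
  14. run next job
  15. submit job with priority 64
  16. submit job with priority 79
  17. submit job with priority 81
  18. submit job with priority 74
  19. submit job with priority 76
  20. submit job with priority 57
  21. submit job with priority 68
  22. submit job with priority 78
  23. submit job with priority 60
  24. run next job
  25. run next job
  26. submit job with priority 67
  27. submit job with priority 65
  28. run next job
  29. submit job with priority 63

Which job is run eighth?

57

insert 71 → {71}
insert 73 → {71, 73}
insert 56 → {56, 71, 73}
run next job → 56; now {71, 73}
insert 80 → {71, 73, 80}
run next job → 71; now {73, 80}
run next job → 73; now {80}
run next job → 80; now {}
insert 59 → {59}
run next job → 59; now {}
insert 72 → {72}
run next job → 72; now {}
insert 58 → {58}
run next job → 58; now {}
insert 64 → {64}
insert 79 → {64, 79}
insert 81 → {64, 79, 81}
insert 74 → {64, 74, 79, 81}
insert 76 → {64, 74, 76, 79, 81}
insert 57 → {57, 64, 74, 76, 79, 81}
insert 68 → {57, 64, 68, 74, 76, 79, 81}
insert 78 → {57, 64, 68, 74, 76, 78, 79, 81}
insert 60 → {57, 60, 64, 68, 74, 76, 78, 79, 81}
run next job → 57; now {60, 64, 68, 74, 76, 78, 79, 81}
run next job → 60; now {64, 68, 74, 76, 78, 79, 81}
insert 67 → {64, 67, 68, 74, 76, 78, 79, 81}
insert 65 → {64, 65, 67, 68, 74, 76, 78, 79, 81}
run next job → 64; now {65, 67, 68, 74, 76, 78, 79, 81}
insert 63 → {63, 65, 67, 68, 74, 76, 78, 79, 81}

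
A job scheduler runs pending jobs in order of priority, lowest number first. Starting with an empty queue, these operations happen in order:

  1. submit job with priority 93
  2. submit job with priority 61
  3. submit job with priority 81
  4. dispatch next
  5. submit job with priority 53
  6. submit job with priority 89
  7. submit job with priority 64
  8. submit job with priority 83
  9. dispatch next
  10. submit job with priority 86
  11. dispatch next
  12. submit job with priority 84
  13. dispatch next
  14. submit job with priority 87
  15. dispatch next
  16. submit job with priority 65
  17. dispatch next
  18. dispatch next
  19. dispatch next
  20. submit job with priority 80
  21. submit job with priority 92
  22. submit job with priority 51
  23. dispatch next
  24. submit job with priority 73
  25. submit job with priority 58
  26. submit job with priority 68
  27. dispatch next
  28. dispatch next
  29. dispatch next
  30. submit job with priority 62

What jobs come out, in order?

insert 93 → {93}
insert 61 → {61, 93}
insert 81 → {61, 81, 93}
dispatch next → 61; now {81, 93}
insert 53 → {53, 81, 93}
insert 89 → {53, 81, 89, 93}
insert 64 → {53, 64, 81, 89, 93}
insert 83 → {53, 64, 81, 83, 89, 93}
dispatch next → 53; now {64, 81, 83, 89, 93}
insert 86 → {64, 81, 83, 86, 89, 93}
dispatch next → 64; now {81, 83, 86, 89, 93}
insert 84 → {81, 83, 84, 86, 89, 93}
dispatch next → 81; now {83, 84, 86, 89, 93}
insert 87 → {83, 84, 86, 87, 89, 93}
dispatch next → 83; now {84, 86, 87, 89, 93}
insert 65 → {65, 84, 86, 87, 89, 93}
dispatch next → 65; now {84, 86, 87, 89, 93}
dispatch next → 84; now {86, 87, 89, 93}
dispatch next → 86; now {87, 89, 93}
insert 80 → {80, 87, 89, 93}
insert 92 → {80, 87, 89, 92, 93}
insert 51 → {51, 80, 87, 89, 92, 93}
dispatch next → 51; now {80, 87, 89, 92, 93}
insert 73 → {73, 80, 87, 89, 92, 93}
insert 58 → {58, 73, 80, 87, 89, 92, 93}
insert 68 → {58, 68, 73, 80, 87, 89, 92, 93}
dispatch next → 58; now {68, 73, 80, 87, 89, 92, 93}
dispatch next → 68; now {73, 80, 87, 89, 92, 93}
dispatch next → 73; now {80, 87, 89, 92, 93}
insert 62 → {62, 80, 87, 89, 92, 93}

[61, 53, 64, 81, 83, 65, 84, 86, 51, 58, 68, 73]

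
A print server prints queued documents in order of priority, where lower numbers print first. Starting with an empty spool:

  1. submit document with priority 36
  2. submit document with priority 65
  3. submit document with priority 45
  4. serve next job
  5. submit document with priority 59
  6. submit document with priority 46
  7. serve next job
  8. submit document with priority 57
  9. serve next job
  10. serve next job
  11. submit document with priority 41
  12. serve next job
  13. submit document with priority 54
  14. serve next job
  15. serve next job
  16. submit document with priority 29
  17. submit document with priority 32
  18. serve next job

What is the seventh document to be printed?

59

insert 36 → {36}
insert 65 → {36, 65}
insert 45 → {36, 45, 65}
serve next job → 36; now {45, 65}
insert 59 → {45, 59, 65}
insert 46 → {45, 46, 59, 65}
serve next job → 45; now {46, 59, 65}
insert 57 → {46, 57, 59, 65}
serve next job → 46; now {57, 59, 65}
serve next job → 57; now {59, 65}
insert 41 → {41, 59, 65}
serve next job → 41; now {59, 65}
insert 54 → {54, 59, 65}
serve next job → 54; now {59, 65}
serve next job → 59; now {65}
insert 29 → {29, 65}
insert 32 → {29, 32, 65}
serve next job → 29; now {32, 65}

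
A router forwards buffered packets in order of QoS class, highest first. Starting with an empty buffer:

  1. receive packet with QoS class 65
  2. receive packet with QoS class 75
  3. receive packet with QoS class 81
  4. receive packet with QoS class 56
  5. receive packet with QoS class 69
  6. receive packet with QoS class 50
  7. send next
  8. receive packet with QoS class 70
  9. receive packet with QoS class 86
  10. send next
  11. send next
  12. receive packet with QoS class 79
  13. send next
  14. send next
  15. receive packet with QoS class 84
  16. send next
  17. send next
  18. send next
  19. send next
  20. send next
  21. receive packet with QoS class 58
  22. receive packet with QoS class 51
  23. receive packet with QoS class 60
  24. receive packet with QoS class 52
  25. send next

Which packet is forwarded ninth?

insert 65 → {65}
insert 75 → {75, 65}
insert 81 → {81, 75, 65}
insert 56 → {81, 75, 65, 56}
insert 69 → {81, 75, 69, 65, 56}
insert 50 → {81, 75, 69, 65, 56, 50}
send next → 81; now {75, 69, 65, 56, 50}
insert 70 → {75, 70, 69, 65, 56, 50}
insert 86 → {86, 75, 70, 69, 65, 56, 50}
send next → 86; now {75, 70, 69, 65, 56, 50}
send next → 75; now {70, 69, 65, 56, 50}
insert 79 → {79, 70, 69, 65, 56, 50}
send next → 79; now {70, 69, 65, 56, 50}
send next → 70; now {69, 65, 56, 50}
insert 84 → {84, 69, 65, 56, 50}
send next → 84; now {69, 65, 56, 50}
send next → 69; now {65, 56, 50}
send next → 65; now {56, 50}
send next → 56; now {50}
send next → 50; now {}
insert 58 → {58}
insert 51 → {58, 51}
insert 60 → {60, 58, 51}
insert 52 → {60, 58, 52, 51}
send next → 60; now {58, 52, 51}

56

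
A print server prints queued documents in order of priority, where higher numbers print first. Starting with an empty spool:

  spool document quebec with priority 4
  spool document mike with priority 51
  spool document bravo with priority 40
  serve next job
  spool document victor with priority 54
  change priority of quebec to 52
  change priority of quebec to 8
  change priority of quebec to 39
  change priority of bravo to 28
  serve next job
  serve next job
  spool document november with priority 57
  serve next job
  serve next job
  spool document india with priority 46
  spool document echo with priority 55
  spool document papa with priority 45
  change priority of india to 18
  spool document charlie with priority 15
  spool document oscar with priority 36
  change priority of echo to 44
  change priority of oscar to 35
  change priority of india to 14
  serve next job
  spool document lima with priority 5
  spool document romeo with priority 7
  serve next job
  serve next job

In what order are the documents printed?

add quebec (priority 4) → {quebec:4}
add mike (priority 51) → {mike:51, quebec:4}
add bravo (priority 40) → {mike:51, bravo:40, quebec:4}
serve next job → mike; now {bravo:40, quebec:4}
add victor (priority 54) → {victor:54, bravo:40, quebec:4}
update quebec to priority 52 → {victor:54, quebec:52, bravo:40}
update quebec to priority 8 → {victor:54, bravo:40, quebec:8}
update quebec to priority 39 → {victor:54, bravo:40, quebec:39}
update bravo to priority 28 → {victor:54, quebec:39, bravo:28}
serve next job → victor; now {quebec:39, bravo:28}
serve next job → quebec; now {bravo:28}
add november (priority 57) → {november:57, bravo:28}
serve next job → november; now {bravo:28}
serve next job → bravo; now {}
add india (priority 46) → {india:46}
add echo (priority 55) → {echo:55, india:46}
add papa (priority 45) → {echo:55, india:46, papa:45}
update india to priority 18 → {echo:55, papa:45, india:18}
add charlie (priority 15) → {echo:55, papa:45, india:18, charlie:15}
add oscar (priority 36) → {echo:55, papa:45, oscar:36, india:18, charlie:15}
update echo to priority 44 → {papa:45, echo:44, oscar:36, india:18, charlie:15}
update oscar to priority 35 → {papa:45, echo:44, oscar:35, india:18, charlie:15}
update india to priority 14 → {papa:45, echo:44, oscar:35, charlie:15, india:14}
serve next job → papa; now {echo:44, oscar:35, charlie:15, india:14}
add lima (priority 5) → {echo:44, oscar:35, charlie:15, india:14, lima:5}
add romeo (priority 7) → {echo:44, oscar:35, charlie:15, india:14, romeo:7, lima:5}
serve next job → echo; now {oscar:35, charlie:15, india:14, romeo:7, lima:5}
serve next job → oscar; now {charlie:15, india:14, romeo:7, lima:5}

mike → victor → quebec → november → bravo → papa → echo → oscar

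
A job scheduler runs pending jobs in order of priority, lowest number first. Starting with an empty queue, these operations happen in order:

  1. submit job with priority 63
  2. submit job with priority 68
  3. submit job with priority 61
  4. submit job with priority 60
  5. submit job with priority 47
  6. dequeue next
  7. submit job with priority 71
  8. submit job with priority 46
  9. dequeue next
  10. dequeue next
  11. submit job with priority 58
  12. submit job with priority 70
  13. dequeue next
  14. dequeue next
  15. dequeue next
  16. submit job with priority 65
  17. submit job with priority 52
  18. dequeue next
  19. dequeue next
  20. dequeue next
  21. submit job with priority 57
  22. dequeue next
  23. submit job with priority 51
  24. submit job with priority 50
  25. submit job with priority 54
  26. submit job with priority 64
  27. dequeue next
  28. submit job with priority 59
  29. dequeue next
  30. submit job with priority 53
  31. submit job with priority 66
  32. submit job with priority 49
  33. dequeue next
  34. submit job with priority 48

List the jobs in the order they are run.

47 → 46 → 60 → 58 → 61 → 63 → 52 → 65 → 68 → 57 → 50 → 51 → 49

insert 63 → {63}
insert 68 → {63, 68}
insert 61 → {61, 63, 68}
insert 60 → {60, 61, 63, 68}
insert 47 → {47, 60, 61, 63, 68}
dequeue next → 47; now {60, 61, 63, 68}
insert 71 → {60, 61, 63, 68, 71}
insert 46 → {46, 60, 61, 63, 68, 71}
dequeue next → 46; now {60, 61, 63, 68, 71}
dequeue next → 60; now {61, 63, 68, 71}
insert 58 → {58, 61, 63, 68, 71}
insert 70 → {58, 61, 63, 68, 70, 71}
dequeue next → 58; now {61, 63, 68, 70, 71}
dequeue next → 61; now {63, 68, 70, 71}
dequeue next → 63; now {68, 70, 71}
insert 65 → {65, 68, 70, 71}
insert 52 → {52, 65, 68, 70, 71}
dequeue next → 52; now {65, 68, 70, 71}
dequeue next → 65; now {68, 70, 71}
dequeue next → 68; now {70, 71}
insert 57 → {57, 70, 71}
dequeue next → 57; now {70, 71}
insert 51 → {51, 70, 71}
insert 50 → {50, 51, 70, 71}
insert 54 → {50, 51, 54, 70, 71}
insert 64 → {50, 51, 54, 64, 70, 71}
dequeue next → 50; now {51, 54, 64, 70, 71}
insert 59 → {51, 54, 59, 64, 70, 71}
dequeue next → 51; now {54, 59, 64, 70, 71}
insert 53 → {53, 54, 59, 64, 70, 71}
insert 66 → {53, 54, 59, 64, 66, 70, 71}
insert 49 → {49, 53, 54, 59, 64, 66, 70, 71}
dequeue next → 49; now {53, 54, 59, 64, 66, 70, 71}
insert 48 → {48, 53, 54, 59, 64, 66, 70, 71}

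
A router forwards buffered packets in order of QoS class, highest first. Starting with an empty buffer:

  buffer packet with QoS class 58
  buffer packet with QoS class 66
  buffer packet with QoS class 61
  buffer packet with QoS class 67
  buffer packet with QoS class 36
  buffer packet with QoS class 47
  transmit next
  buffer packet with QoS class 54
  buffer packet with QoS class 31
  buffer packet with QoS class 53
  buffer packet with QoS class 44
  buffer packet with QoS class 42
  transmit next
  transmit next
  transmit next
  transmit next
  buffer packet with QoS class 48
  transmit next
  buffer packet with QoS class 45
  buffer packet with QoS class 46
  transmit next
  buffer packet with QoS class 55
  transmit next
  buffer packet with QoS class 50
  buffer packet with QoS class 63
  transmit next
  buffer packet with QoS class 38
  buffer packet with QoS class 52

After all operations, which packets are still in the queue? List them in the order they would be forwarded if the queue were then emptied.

insert 58 → {58}
insert 66 → {66, 58}
insert 61 → {66, 61, 58}
insert 67 → {67, 66, 61, 58}
insert 36 → {67, 66, 61, 58, 36}
insert 47 → {67, 66, 61, 58, 47, 36}
transmit next → 67; now {66, 61, 58, 47, 36}
insert 54 → {66, 61, 58, 54, 47, 36}
insert 31 → {66, 61, 58, 54, 47, 36, 31}
insert 53 → {66, 61, 58, 54, 53, 47, 36, 31}
insert 44 → {66, 61, 58, 54, 53, 47, 44, 36, 31}
insert 42 → {66, 61, 58, 54, 53, 47, 44, 42, 36, 31}
transmit next → 66; now {61, 58, 54, 53, 47, 44, 42, 36, 31}
transmit next → 61; now {58, 54, 53, 47, 44, 42, 36, 31}
transmit next → 58; now {54, 53, 47, 44, 42, 36, 31}
transmit next → 54; now {53, 47, 44, 42, 36, 31}
insert 48 → {53, 48, 47, 44, 42, 36, 31}
transmit next → 53; now {48, 47, 44, 42, 36, 31}
insert 45 → {48, 47, 45, 44, 42, 36, 31}
insert 46 → {48, 47, 46, 45, 44, 42, 36, 31}
transmit next → 48; now {47, 46, 45, 44, 42, 36, 31}
insert 55 → {55, 47, 46, 45, 44, 42, 36, 31}
transmit next → 55; now {47, 46, 45, 44, 42, 36, 31}
insert 50 → {50, 47, 46, 45, 44, 42, 36, 31}
insert 63 → {63, 50, 47, 46, 45, 44, 42, 36, 31}
transmit next → 63; now {50, 47, 46, 45, 44, 42, 36, 31}
insert 38 → {50, 47, 46, 45, 44, 42, 38, 36, 31}
insert 52 → {52, 50, 47, 46, 45, 44, 42, 38, 36, 31}

52, 50, 47, 46, 45, 44, 42, 38, 36, 31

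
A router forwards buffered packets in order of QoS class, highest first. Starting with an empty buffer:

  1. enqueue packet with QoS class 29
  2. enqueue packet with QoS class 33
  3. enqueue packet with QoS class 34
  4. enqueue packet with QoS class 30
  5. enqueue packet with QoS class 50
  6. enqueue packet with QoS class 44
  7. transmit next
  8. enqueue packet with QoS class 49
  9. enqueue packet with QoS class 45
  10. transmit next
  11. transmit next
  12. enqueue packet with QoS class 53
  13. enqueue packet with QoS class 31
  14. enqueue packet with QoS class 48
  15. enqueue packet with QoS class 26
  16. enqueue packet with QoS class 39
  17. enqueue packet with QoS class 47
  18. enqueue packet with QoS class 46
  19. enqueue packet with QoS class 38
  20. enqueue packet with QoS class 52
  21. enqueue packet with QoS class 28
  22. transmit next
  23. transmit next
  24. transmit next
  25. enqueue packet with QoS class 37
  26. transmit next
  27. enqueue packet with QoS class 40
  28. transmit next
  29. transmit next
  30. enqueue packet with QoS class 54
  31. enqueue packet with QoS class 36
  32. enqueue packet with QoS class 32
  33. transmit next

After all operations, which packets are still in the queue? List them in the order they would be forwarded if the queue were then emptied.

40 → 39 → 38 → 37 → 36 → 34 → 33 → 32 → 31 → 30 → 29 → 28 → 26

insert 29 → {29}
insert 33 → {33, 29}
insert 34 → {34, 33, 29}
insert 30 → {34, 33, 30, 29}
insert 50 → {50, 34, 33, 30, 29}
insert 44 → {50, 44, 34, 33, 30, 29}
transmit next → 50; now {44, 34, 33, 30, 29}
insert 49 → {49, 44, 34, 33, 30, 29}
insert 45 → {49, 45, 44, 34, 33, 30, 29}
transmit next → 49; now {45, 44, 34, 33, 30, 29}
transmit next → 45; now {44, 34, 33, 30, 29}
insert 53 → {53, 44, 34, 33, 30, 29}
insert 31 → {53, 44, 34, 33, 31, 30, 29}
insert 48 → {53, 48, 44, 34, 33, 31, 30, 29}
insert 26 → {53, 48, 44, 34, 33, 31, 30, 29, 26}
insert 39 → {53, 48, 44, 39, 34, 33, 31, 30, 29, 26}
insert 47 → {53, 48, 47, 44, 39, 34, 33, 31, 30, 29, 26}
insert 46 → {53, 48, 47, 46, 44, 39, 34, 33, 31, 30, 29, 26}
insert 38 → {53, 48, 47, 46, 44, 39, 38, 34, 33, 31, 30, 29, 26}
insert 52 → {53, 52, 48, 47, 46, 44, 39, 38, 34, 33, 31, 30, 29, 26}
insert 28 → {53, 52, 48, 47, 46, 44, 39, 38, 34, 33, 31, 30, 29, 28, 26}
transmit next → 53; now {52, 48, 47, 46, 44, 39, 38, 34, 33, 31, 30, 29, 28, 26}
transmit next → 52; now {48, 47, 46, 44, 39, 38, 34, 33, 31, 30, 29, 28, 26}
transmit next → 48; now {47, 46, 44, 39, 38, 34, 33, 31, 30, 29, 28, 26}
insert 37 → {47, 46, 44, 39, 38, 37, 34, 33, 31, 30, 29, 28, 26}
transmit next → 47; now {46, 44, 39, 38, 37, 34, 33, 31, 30, 29, 28, 26}
insert 40 → {46, 44, 40, 39, 38, 37, 34, 33, 31, 30, 29, 28, 26}
transmit next → 46; now {44, 40, 39, 38, 37, 34, 33, 31, 30, 29, 28, 26}
transmit next → 44; now {40, 39, 38, 37, 34, 33, 31, 30, 29, 28, 26}
insert 54 → {54, 40, 39, 38, 37, 34, 33, 31, 30, 29, 28, 26}
insert 36 → {54, 40, 39, 38, 37, 36, 34, 33, 31, 30, 29, 28, 26}
insert 32 → {54, 40, 39, 38, 37, 36, 34, 33, 32, 31, 30, 29, 28, 26}
transmit next → 54; now {40, 39, 38, 37, 36, 34, 33, 32, 31, 30, 29, 28, 26}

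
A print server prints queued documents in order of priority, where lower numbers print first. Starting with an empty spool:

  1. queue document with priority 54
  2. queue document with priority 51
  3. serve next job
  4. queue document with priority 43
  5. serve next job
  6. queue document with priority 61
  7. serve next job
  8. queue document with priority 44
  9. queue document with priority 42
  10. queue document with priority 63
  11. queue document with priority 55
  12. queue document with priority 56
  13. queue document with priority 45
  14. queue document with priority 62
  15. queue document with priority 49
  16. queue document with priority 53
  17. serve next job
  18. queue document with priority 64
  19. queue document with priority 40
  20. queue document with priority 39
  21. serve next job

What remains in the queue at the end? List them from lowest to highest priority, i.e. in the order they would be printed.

[40, 44, 45, 49, 53, 55, 56, 61, 62, 63, 64]

insert 54 → {54}
insert 51 → {51, 54}
serve next job → 51; now {54}
insert 43 → {43, 54}
serve next job → 43; now {54}
insert 61 → {54, 61}
serve next job → 54; now {61}
insert 44 → {44, 61}
insert 42 → {42, 44, 61}
insert 63 → {42, 44, 61, 63}
insert 55 → {42, 44, 55, 61, 63}
insert 56 → {42, 44, 55, 56, 61, 63}
insert 45 → {42, 44, 45, 55, 56, 61, 63}
insert 62 → {42, 44, 45, 55, 56, 61, 62, 63}
insert 49 → {42, 44, 45, 49, 55, 56, 61, 62, 63}
insert 53 → {42, 44, 45, 49, 53, 55, 56, 61, 62, 63}
serve next job → 42; now {44, 45, 49, 53, 55, 56, 61, 62, 63}
insert 64 → {44, 45, 49, 53, 55, 56, 61, 62, 63, 64}
insert 40 → {40, 44, 45, 49, 53, 55, 56, 61, 62, 63, 64}
insert 39 → {39, 40, 44, 45, 49, 53, 55, 56, 61, 62, 63, 64}
serve next job → 39; now {40, 44, 45, 49, 53, 55, 56, 61, 62, 63, 64}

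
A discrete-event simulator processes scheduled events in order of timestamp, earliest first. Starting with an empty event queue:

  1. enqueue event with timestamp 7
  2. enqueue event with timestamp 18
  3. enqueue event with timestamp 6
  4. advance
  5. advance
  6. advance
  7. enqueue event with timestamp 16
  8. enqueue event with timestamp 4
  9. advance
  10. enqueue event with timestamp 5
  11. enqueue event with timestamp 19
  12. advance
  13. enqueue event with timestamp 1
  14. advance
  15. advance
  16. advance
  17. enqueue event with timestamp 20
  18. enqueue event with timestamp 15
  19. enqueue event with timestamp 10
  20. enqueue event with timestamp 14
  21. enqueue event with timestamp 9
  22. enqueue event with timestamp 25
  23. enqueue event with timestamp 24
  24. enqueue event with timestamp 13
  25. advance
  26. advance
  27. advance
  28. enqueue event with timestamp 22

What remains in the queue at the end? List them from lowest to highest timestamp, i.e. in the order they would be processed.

[14, 15, 20, 22, 24, 25]

insert 7 → {7}
insert 18 → {7, 18}
insert 6 → {6, 7, 18}
advance → 6; now {7, 18}
advance → 7; now {18}
advance → 18; now {}
insert 16 → {16}
insert 4 → {4, 16}
advance → 4; now {16}
insert 5 → {5, 16}
insert 19 → {5, 16, 19}
advance → 5; now {16, 19}
insert 1 → {1, 16, 19}
advance → 1; now {16, 19}
advance → 16; now {19}
advance → 19; now {}
insert 20 → {20}
insert 15 → {15, 20}
insert 10 → {10, 15, 20}
insert 14 → {10, 14, 15, 20}
insert 9 → {9, 10, 14, 15, 20}
insert 25 → {9, 10, 14, 15, 20, 25}
insert 24 → {9, 10, 14, 15, 20, 24, 25}
insert 13 → {9, 10, 13, 14, 15, 20, 24, 25}
advance → 9; now {10, 13, 14, 15, 20, 24, 25}
advance → 10; now {13, 14, 15, 20, 24, 25}
advance → 13; now {14, 15, 20, 24, 25}
insert 22 → {14, 15, 20, 22, 24, 25}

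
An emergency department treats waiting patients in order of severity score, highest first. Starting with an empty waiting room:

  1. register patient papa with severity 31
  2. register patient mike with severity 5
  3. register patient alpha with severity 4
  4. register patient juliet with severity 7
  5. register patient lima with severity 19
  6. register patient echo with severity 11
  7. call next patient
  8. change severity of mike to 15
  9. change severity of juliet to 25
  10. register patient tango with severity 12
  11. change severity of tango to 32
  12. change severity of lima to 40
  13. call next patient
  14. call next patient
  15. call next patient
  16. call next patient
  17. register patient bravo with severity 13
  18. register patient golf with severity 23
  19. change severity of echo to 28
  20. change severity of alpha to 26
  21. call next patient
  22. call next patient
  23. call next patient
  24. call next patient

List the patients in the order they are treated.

add papa (severity 31) → {papa:31}
add mike (severity 5) → {papa:31, mike:5}
add alpha (severity 4) → {papa:31, mike:5, alpha:4}
add juliet (severity 7) → {papa:31, juliet:7, mike:5, alpha:4}
add lima (severity 19) → {papa:31, lima:19, juliet:7, mike:5, alpha:4}
add echo (severity 11) → {papa:31, lima:19, echo:11, juliet:7, mike:5, alpha:4}
call next patient → papa; now {lima:19, echo:11, juliet:7, mike:5, alpha:4}
update mike to severity 15 → {lima:19, mike:15, echo:11, juliet:7, alpha:4}
update juliet to severity 25 → {juliet:25, lima:19, mike:15, echo:11, alpha:4}
add tango (severity 12) → {juliet:25, lima:19, mike:15, tango:12, echo:11, alpha:4}
update tango to severity 32 → {tango:32, juliet:25, lima:19, mike:15, echo:11, alpha:4}
update lima to severity 40 → {lima:40, tango:32, juliet:25, mike:15, echo:11, alpha:4}
call next patient → lima; now {tango:32, juliet:25, mike:15, echo:11, alpha:4}
call next patient → tango; now {juliet:25, mike:15, echo:11, alpha:4}
call next patient → juliet; now {mike:15, echo:11, alpha:4}
call next patient → mike; now {echo:11, alpha:4}
add bravo (severity 13) → {bravo:13, echo:11, alpha:4}
add golf (severity 23) → {golf:23, bravo:13, echo:11, alpha:4}
update echo to severity 28 → {echo:28, golf:23, bravo:13, alpha:4}
update alpha to severity 26 → {echo:28, alpha:26, golf:23, bravo:13}
call next patient → echo; now {alpha:26, golf:23, bravo:13}
call next patient → alpha; now {golf:23, bravo:13}
call next patient → golf; now {bravo:13}
call next patient → bravo; now {}

papa, lima, tango, juliet, mike, echo, alpha, golf, bravo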